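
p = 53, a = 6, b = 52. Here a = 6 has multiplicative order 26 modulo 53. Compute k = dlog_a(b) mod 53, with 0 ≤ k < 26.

Successive powers of 6 modulo 53:
  6^0=1  6^1=6  6^2=36  6^3=4  6^4=24  6^5=38
  6^6=16  6^7=43  6^8=46  6^9=11  6^10=13  6^11=25
  6^12=44  6^13=52
So 6^13 ≡ 52 (mod 53), giving k = 13.

13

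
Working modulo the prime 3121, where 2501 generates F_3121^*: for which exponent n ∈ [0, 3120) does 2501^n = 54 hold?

1342

Baby-step giant-step with m = ceil(sqrt(3120)) = 56.
Baby table (2501^j mod 3121 for j=0..55):
  0:1  1:2501  2:517  3:923  4:2004  5:2799  6:3017  7:2060
  8:2410  9:759  10:691  11:2278  12:1453  13:1109  14:2161  15:2210
  16:3040  17:284  18:1817  19:141  20:3089  21:1114  22:2182  23:1674
  24:1413  25:941  26:207  27:2742  28:905  29:680  30:2856  31:2008
  32:319  33:1964  34:2631  35:1063  36:2592  37:275  38:1155  39:1730
  40:1024  41:1804  42:1959  43:2610  44:1599  45:1098  46:2739  47:2765
  48:2250  49:87  50:2238  51:1285  52:2276  53:2693  54:75  55:315
Giant step factor: 2501^(-56) ≡ 2050 (mod 3121).
Scan 54·2050^i mod 3121 for i = 0, 1, …:
  i=0: 54   i=1: 1465   i=2: 848   i=3: 3
  i=4: 3029   i=5: 1781   i=6: 2601   i=7: 1382
  i=8: 2353   i=9: 1705     …   i=22: 2474
  i=23: 75
Match at i=23, j=54: n = 23·56 + 54 = 1342.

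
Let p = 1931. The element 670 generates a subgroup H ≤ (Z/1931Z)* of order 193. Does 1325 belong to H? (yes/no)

1325 ∈ ⟨670⟩ iff 1325^193 ≡ 1 (mod 1931), since |⟨670⟩| = 193.
1325^193 mod 1931 = 1930.
Since 1930 ≠ 1, 1325 does not lie in the subgroup.

no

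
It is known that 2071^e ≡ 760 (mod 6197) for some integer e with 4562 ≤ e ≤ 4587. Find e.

Compute 2071^4562 mod 6197 = 3608, then multiply by 2071 repeatedly:
  2071^4562=3608  2071^4563=4783  2071^4564=2787  2071^4565=2470  2071^4566=2845
  2071^4567=4845  2071^4568=1052  2071^4569=3545  2071^4570=4447  2071^4571=995
  2071^4572=3241  2071^4573=760
Found 760 at exponent 4573.

4573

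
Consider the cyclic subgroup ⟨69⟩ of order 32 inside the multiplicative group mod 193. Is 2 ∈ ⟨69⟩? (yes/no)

no

2 ∈ ⟨69⟩ iff 2^32 ≡ 1 (mod 193), since |⟨69⟩| = 32.
2^32 mod 193 = 108.
Since 108 ≠ 1, 2 does not lie in the subgroup.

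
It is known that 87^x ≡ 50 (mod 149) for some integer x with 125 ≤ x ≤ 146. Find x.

139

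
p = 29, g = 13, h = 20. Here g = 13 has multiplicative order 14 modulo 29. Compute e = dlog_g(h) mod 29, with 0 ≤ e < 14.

6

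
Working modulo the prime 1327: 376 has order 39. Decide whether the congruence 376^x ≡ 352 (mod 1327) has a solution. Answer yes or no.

352 ∈ ⟨376⟩ iff 352^39 ≡ 1 (mod 1327), since |⟨376⟩| = 39.
352^39 mod 1327 = 1.
Since 1 = 1, 352 lies in the subgroup.

yes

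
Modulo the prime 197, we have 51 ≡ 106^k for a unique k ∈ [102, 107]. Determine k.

104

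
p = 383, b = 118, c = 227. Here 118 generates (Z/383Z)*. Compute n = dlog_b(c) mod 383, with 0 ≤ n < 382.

Baby-step giant-step with m = ceil(sqrt(382)) = 20.
Baby table (118^j mod 383 for j=0..19):
  0:1  1:118  2:136  3:345  4:112  5:194  6:295  7:340
  8:288  9:280  10:102  11:163  12:84  13:337  14:317  15:255
  16:216  17:210  18:268  19:218
Giant step factor: 118^(-20) ≡ 152 (mod 383).
Scan 227·152^i mod 383 for i = 0, 1, …:
  i=0: 227   i=1: 34   i=2: 189   i=3: 3
  i=4: 73   i=5: 372   i=6: 243   i=7: 168
  i=8: 258   i=9: 150   i=10: 203   i=11: 216
Match at i=11, j=16: n = 11·20 + 16 = 236.

236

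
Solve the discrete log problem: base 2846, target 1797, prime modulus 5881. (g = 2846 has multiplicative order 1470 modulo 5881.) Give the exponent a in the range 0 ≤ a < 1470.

1047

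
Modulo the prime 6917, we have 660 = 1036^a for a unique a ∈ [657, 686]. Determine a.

Compute 1036^657 mod 6917 = 2102, then multiply by 1036 repeatedly:
  1036^657=2102  1036^658=5734  1036^659=5638  1036^660=3020  1036^661=2236
  1036^662=6218  1036^663=2121  1036^664=4667  1036^665=29  1036^666=2376
  1036^667=6001  1036^668=5570  1036^669=1742  1036^670=6292  1036^671=2698
  1036^672=660
Found 660 at exponent 672.

672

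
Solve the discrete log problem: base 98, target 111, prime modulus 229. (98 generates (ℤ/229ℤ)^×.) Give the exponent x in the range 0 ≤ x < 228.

Baby-step giant-step with m = ceil(sqrt(228)) = 16.
Baby table (98^j mod 229 for j=0..15):
  0:1  1:98  2:215  3:2  4:196  5:201  6:4  7:163
  8:173  9:8  10:97  11:117  12:16  13:194  14:5  15:32
Giant step factor: 98^(-16) ≡ 193 (mod 229).
Scan 111·193^i mod 229 for i = 0, 1, …:
  i=0: 111   i=1: 126   i=2: 44   i=3: 19
  i=4: 3   i=5: 121   i=6: 224   i=7: 180
  i=8: 161   i=9: 158     …   i=13: 159
  i=14: 1
Match at i=14, j=0: x = 14·16 + 0 = 224.

224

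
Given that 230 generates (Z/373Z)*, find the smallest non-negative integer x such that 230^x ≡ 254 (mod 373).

318

Baby-step giant-step with m = ceil(sqrt(372)) = 20.
Baby table (230^j mod 373 for j=0..19):
  0:1  1:230  2:307  3:113  4:253  5:2  6:87  7:241
  8:226  9:133  10:4  11:174  12:109  13:79  14:266  15:8
  16:348  17:218  18:158  19:159
Giant step factor: 230^(-20) ≡ 70 (mod 373).
Scan 254·70^i mod 373 for i = 0, 1, …:
  i=0: 254   i=1: 249   i=2: 272   i=3: 17
  i=4: 71   i=5: 121   i=6: 264   i=7: 203
  i=8: 36   i=9: 282     …   i=14: 290
  i=15: 158
Match at i=15, j=18: x = 15·20 + 18 = 318.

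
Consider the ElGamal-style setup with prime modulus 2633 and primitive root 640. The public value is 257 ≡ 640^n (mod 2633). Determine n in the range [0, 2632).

1865

Baby-step giant-step with m = ceil(sqrt(2632)) = 52.
Baby table (640^j mod 2633 for j=0..51):
  0:1  1:640  2:1485  3:2520  4:1404  5:707  6:2237  7:1961
  8:1732  9:2620  10:2212  11:1759  12:1469  13:179  14:1341  15:2515
  16:837  17:1181  18:169  19:207  20:830  21:1967  22:306  23:998
  24:1534  25:2284  26:445  27:436  28:2575  29:2375  30:759  31:1288
  32:191  33:1122  34:1904  35:2114  36:2231  37:754  38:721  39:665
  40:1687  41:150  42:1212  43:1578  44:1481  45:2593  46:730  47:1159
  48:1887  49:1766  50:683  51:42
Giant step factor: 640^(-52) ≡ 2408 (mod 2633).
Scan 257·2408^i mod 2633 for i = 0, 1, …:
  i=0: 257   i=1: 101   i=2: 972   i=3: 2472
  i=4: 1996   i=5: 1143   i=6: 859   i=7: 1567
  i=8: 247   i=9: 2351     …   i=34: 1697
  i=35: 2593
Match at i=35, j=45: n = 35·52 + 45 = 1865.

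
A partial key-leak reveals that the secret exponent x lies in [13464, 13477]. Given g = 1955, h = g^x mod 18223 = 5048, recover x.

Compute 1955^13464 mod 18223 = 15353, then multiply by 1955 repeatedly:
  1955^13464=15353  1955^13465=1834  1955^13466=13762  1955^13467=7562  1955^13468=4857
  1955^13469=1252  1955^13470=5778  1955^13471=15953  1955^13472=8562  1955^13473=9996
  1955^13474=7124  1955^13475=5048
Found 5048 at exponent 13475.

13475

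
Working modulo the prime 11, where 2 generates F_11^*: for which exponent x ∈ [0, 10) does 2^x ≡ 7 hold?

7

Successive powers of 2 modulo 11:
  2^0=1  2^1=2  2^2=4  2^3=8  2^4=5  2^5=10
  2^6=9  2^7=7
So 2^7 ≡ 7 (mod 11), giving x = 7.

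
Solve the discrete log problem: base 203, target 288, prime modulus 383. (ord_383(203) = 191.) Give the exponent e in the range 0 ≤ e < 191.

Baby-step giant-step with m = ceil(sqrt(191)) = 14.
Baby table (203^j mod 383 for j=0..13):
  0:1  1:203  2:228  3:324  4:279  5:336  6:34  7:8
  8:92  9:292  10:294  11:317  12:7  13:272
Giant step factor: 203^(-14) ≡ 6 (mod 383).
Scan 288·6^i mod 383 for i = 0, 1, …:
  i=0: 288   i=1: 196   i=2: 27   i=3: 162
  i=4: 206   i=5: 87   i=6: 139   i=7: 68
  i=8: 25   i=9: 150   i=10: 134   i=11: 38
  i=12: 228
Match at i=12, j=2: e = 12·14 + 2 = 170.

170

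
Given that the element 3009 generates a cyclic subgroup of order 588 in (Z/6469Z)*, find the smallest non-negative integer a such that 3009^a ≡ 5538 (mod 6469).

Baby-step giant-step with m = ceil(sqrt(588)) = 25.
Baby table (3009^j mod 6469 for j=0..24):
  0:1  1:3009  2:3950  3:1997  4:5741  5:2439  6:3105  7:1709
  8:5995  9:3383  10:3710  11:4365  12:2215  13:1865  14:3162  15:5028
  16:4730  17:770  18:1028  19:1070  20:4537  21:2243  22:2020  23:3789
  24:2723
Giant step factor: 3009^(-25) ≡ 6338 (mod 6469).
Scan 5538·6338^i mod 6469 for i = 0, 1, …:
  i=0: 5538   i=1: 5519   i=2: 1539   i=3: 5399
  i=4: 4321   i=5: 3221   i=6: 5003   i=7: 4445
  i=8: 6384   i=9: 4666     …   i=14: 6356
  i=15: 1865
Match at i=15, j=13: a = 15·25 + 13 = 388.

388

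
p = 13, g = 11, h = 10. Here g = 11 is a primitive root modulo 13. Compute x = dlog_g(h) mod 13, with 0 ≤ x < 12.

10

Successive powers of 11 modulo 13:
  11^0=1  11^1=11  11^2=4  11^3=5  11^4=3  11^5=7
  11^6=12  11^7=2  11^8=9  11^9=8  11^10=10
So 11^10 ≡ 10 (mod 13), giving x = 10.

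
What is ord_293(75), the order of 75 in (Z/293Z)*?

292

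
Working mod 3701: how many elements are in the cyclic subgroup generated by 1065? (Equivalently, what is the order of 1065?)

The order of 1065 must divide p − 1 = 3700 = 2^2 · 5^2 · 37.
Divisors: 1, 2, 4, 5, 10, 20, 25, 37, 50, 74, 100, 148, 185, 370, 740, 925, 1850, 3700.
Check each in increasing order: 1065^1 ≡ 1065;  1065^2 ≡ 1719;  1065^4 ≡ 1563;  1065^5 ≡ 2846;  1065^10 ≡ 1928;  1065^20 ≡ 1380;  1065^25 ≡ 719;  1065^37 ≡ 3247;  1065^50 ≡ 2522;  1065^74 ≡ 2561;  1065^100 ≡ 2166;  1065^148 ≡ 549;  1065^185 ≡ 2422;  1065^370 ≡ 3700;  1065^740 ≡ 1.
Smallest exponent giving 1 is 740.

740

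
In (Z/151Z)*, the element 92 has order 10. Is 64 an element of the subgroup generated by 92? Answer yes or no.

yes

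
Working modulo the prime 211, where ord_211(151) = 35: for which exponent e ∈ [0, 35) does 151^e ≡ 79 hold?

16

Successive powers of 151 modulo 211:
  151^0=1  151^1=151  151^2=13  151^3=64  151^4=169  151^5=199
  151^6=87  151^7=55  151^8=76  151^9=82  151^10=144  151^11=11
  151^12=184  151^13=143  151^14=71  151^15=171  151^16=79
So 151^16 ≡ 79 (mod 211), giving e = 16.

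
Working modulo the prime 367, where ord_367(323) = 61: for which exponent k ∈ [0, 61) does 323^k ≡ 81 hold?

20

Baby-step giant-step with m = ceil(sqrt(61)) = 8.
Baby table (323^j mod 367 for j=0..7):
  0:1  1:323  2:101  3:327  4:292  5:364  6:132  7:64
Giant step factor: 323^(-8) ≡ 52 (mod 367).
Scan 81·52^i mod 367 for i = 0, 1, …:
  i=0: 81   i=1: 175   i=2: 292
Match at i=2, j=4: k = 2·8 + 4 = 20.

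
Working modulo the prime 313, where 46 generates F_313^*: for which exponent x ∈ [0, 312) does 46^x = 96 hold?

154

Baby-step giant-step with m = ceil(sqrt(312)) = 18.
Baby table (46^j mod 313 for j=0..17):
  0:1  1:46  2:238  3:306  4:304  5:212  6:49  7:63
  8:81  9:283  10:185  11:59  12:210  13:270  14:213  15:95
  16:301  17:74
Giant step factor: 46^(-18) ≡ 8 (mod 313).
Scan 96·8^i mod 313 for i = 0, 1, …:
  i=0: 96   i=1: 142   i=2: 197   i=3: 11
  i=4: 88   i=5: 78   i=6: 311   i=7: 297
  i=8: 185
Match at i=8, j=10: x = 8·18 + 10 = 154.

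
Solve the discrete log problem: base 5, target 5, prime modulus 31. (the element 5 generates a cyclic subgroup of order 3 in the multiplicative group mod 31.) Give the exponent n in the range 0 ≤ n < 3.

1

Successive powers of 5 modulo 31:
  5^0=1  5^1=5
So 5^1 ≡ 5 (mod 31), giving n = 1.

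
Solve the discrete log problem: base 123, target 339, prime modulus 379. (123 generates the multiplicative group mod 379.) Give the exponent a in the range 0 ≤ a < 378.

42

Baby-step giant-step with m = ceil(sqrt(378)) = 20.
Baby table (123^j mod 379 for j=0..19):
  0:1  1:123  2:348  3:356  4:203  5:334  6:150  7:258
  8:277  9:340  10:130  11:72  12:139  13:42  14:239  15:214
  16:171  17:188  18:5  19:236
Giant step factor: 123^(-20) ≡ 22 (mod 379).
Scan 339·22^i mod 379 for i = 0, 1, …:
  i=0: 339   i=1: 257   i=2: 348
Match at i=2, j=2: a = 2·20 + 2 = 42.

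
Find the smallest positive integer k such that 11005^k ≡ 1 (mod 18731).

1873

The order of 11005 must divide p − 1 = 18730 = 2 · 5 · 1873.
Divisors: 1, 2, 5, 10, 1873, 3746, 9365, 18730.
Check each in increasing order: 11005^1 ≡ 11005;  11005^2 ≡ 14110;  11005^5 ≡ 15849;  11005^10 ≡ 8091;  11005^1873 ≡ 1.
Smallest exponent giving 1 is 1873.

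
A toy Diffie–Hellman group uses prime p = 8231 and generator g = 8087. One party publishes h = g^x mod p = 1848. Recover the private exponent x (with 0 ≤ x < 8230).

1737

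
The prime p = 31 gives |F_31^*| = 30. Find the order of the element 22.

The order of 22 must divide p − 1 = 30 = 2 · 3 · 5.
Divisors: 1, 2, 3, 5, 6, 10, 15, 30.
Check each in increasing order: 22^1 ≡ 22;  22^2 ≡ 19;  22^3 ≡ 15;  22^5 ≡ 6;  22^6 ≡ 8;  22^10 ≡ 5;  22^15 ≡ 30;  22^30 ≡ 1.
Smallest exponent giving 1 is 30.

30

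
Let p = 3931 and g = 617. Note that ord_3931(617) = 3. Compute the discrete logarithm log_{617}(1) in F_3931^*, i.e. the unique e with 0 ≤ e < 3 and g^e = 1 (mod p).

Successive powers of 617 modulo 3931:
  617^0=1
So 617^0 ≡ 1 (mod 3931), giving e = 0.

0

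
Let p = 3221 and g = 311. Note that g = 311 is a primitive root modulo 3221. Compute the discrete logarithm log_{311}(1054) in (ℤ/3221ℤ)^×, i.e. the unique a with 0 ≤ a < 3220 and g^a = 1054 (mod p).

233

Baby-step giant-step with m = ceil(sqrt(3220)) = 57.
Baby table (311^j mod 3221 for j=0..56):
  0:1  1:311  2:91  3:2533  4:1839  5:1812  6:3078  7:621
  8:3092  9:1754  10:1145  11:1785  12:1123  13:1385  14:2342  15:416
  16:536  17:2425  18:461  19:1647  20:78  21:1711  22:656  23:1093
  24:1718  25:2833  26:1730  27:123  28:2822  29:1530  30:2343  31:727
  32:627  33:1737  34:2300  35:238  36:3156  37:2332  38:527  39:2847
  40:2863  41:1397  42:2853  43:1508  44:1943  45:1946  46:2879  47:3152
  48:1088  49:163  50:2378  51:1949  52:591  53:204  54:2245  55:2459
  56:1372
Giant step factor: 311^(-57) ≡ 1566 (mod 3221).
Scan 1054·1566^i mod 3221 for i = 0, 1, …:
  i=0: 1054   i=1: 1412   i=2: 1586   i=3: 285
  i=4: 1812
Match at i=4, j=5: a = 4·57 + 5 = 233.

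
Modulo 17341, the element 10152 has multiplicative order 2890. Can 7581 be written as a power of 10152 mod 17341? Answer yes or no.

yes

7581 ∈ ⟨10152⟩ iff 7581^2890 ≡ 1 (mod 17341), since |⟨10152⟩| = 2890.
7581^2890 mod 17341 = 1.
Since 1 = 1, 7581 lies in the subgroup.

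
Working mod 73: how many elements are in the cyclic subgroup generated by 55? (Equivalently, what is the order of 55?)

9

The order of 55 must divide p − 1 = 72 = 2^3 · 3^2.
Divisors: 1, 2, 3, 4, 6, 8, 9, 12, 18, 24, 36, 72.
Check each in increasing order: 55^1 ≡ 55;  55^2 ≡ 32;  55^3 ≡ 8;  55^4 ≡ 2;  55^6 ≡ 64;  55^8 ≡ 4;  55^9 ≡ 1.
Smallest exponent giving 1 is 9.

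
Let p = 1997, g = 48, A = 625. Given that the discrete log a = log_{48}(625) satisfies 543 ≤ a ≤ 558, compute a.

Compute 48^543 mod 1997 = 551, then multiply by 48 repeatedly:
  48^543=551  48^544=487  48^545=1409  48^546=1731  48^547=1211
  48^548=215  48^549=335  48^550=104  48^551=998  48^552=1973
  48^553=845  48^554=620  48^555=1802  48^556=625
Found 625 at exponent 556.

556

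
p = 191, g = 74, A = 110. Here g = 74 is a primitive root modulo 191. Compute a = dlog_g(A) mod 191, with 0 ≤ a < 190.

61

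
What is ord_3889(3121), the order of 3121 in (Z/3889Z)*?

The order of 3121 must divide p − 1 = 3888 = 2^4 · 3^5.
Divisors: 1, 2, 3, 4, 6, 8, 9, 12, 16, 18, 24, 27, 36, 48, 54, 72, 81, 108, 144, 162, 216, 243, 324, 432, 486, 648, 972, 1296, 1944, 3888.
Check each in increasing order: 3121^1 ≡ 3121;  3121^2 ≡ 2585;  3121^3 ≡ 1999;  3121^4 ≡ 923;  3121^6 ≡ 1998;  3121^8 ≡ 238;  3121^9 ≡ 3888;  3121^12 ≡ 1890;  3121^16 ≡ 2198;  3121^18 ≡ 1.
Smallest exponent giving 1 is 18.

18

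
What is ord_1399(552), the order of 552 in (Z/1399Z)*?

1398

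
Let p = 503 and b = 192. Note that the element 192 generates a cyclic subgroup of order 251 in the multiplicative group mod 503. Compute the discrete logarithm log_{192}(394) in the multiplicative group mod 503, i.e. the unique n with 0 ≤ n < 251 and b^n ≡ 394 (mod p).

Baby-step giant-step with m = ceil(sqrt(251)) = 16.
Baby table (192^j mod 503 for j=0..15):
  0:1  1:192  2:145  3:175  4:402  5:225  6:445  7:433
  8:141  9:413  10:325  11:28  12:346  13:36  14:373  15:190
Giant step factor: 192^(-16) ≡ 322 (mod 503).
Scan 394·322^i mod 503 for i = 0, 1, …:
  i=0: 394   i=1: 112   i=2: 351   i=3: 350
  i=4: 28
Match at i=4, j=11: n = 4·16 + 11 = 75.

75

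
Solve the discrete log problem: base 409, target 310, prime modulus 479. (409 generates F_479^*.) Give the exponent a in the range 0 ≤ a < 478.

Baby-step giant-step with m = ceil(sqrt(478)) = 22.
Baby table (409^j mod 479 for j=0..21):
  0:1  1:409  2:110  3:443  4:125  5:351  6:338  7:290
  8:297  9:286  10:98  11:325  12:242  13:304  14:275  15:389
  16:73  17:159  18:366  19:246  20:24  21:236
Giant step factor: 409^(-22) ≡ 305 (mod 479).
Scan 310·305^i mod 479 for i = 0, 1, …:
  i=0: 310   i=1: 187   i=2: 34   i=3: 311
  i=4: 13   i=5: 133   i=6: 329   i=7: 234
  i=8: 478   i=9: 174     …   i=17: 395
  i=18: 246
Match at i=18, j=19: a = 18·22 + 19 = 415.

415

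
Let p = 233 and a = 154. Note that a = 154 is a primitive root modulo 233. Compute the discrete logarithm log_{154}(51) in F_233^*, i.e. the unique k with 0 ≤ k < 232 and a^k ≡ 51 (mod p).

64

Baby-step giant-step with m = ceil(sqrt(232)) = 16.
Baby table (154^j mod 233 for j=0..15):
  0:1  1:154  2:183  3:222  4:170  5:84  6:121  7:227
  8:8  9:67  10:66  11:145  12:195  13:206  14:36  15:185
Giant step factor: 154^(-16) ≡ 142 (mod 233).
Scan 51·142^i mod 233 for i = 0, 1, …:
  i=0: 51   i=1: 19   i=2: 135   i=3: 64
  i=4: 1
Match at i=4, j=0: k = 4·16 + 0 = 64.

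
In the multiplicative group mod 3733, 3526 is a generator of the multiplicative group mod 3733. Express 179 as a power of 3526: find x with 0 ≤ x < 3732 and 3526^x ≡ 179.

Baby-step giant-step with m = ceil(sqrt(3732)) = 62.
Baby table (3526^j mod 3733 for j=0..61):
  0:1  1:3526  2:1786  3:3598  4:1814  5:1535  6:3293  7:1488
  8:1823  9:3405  10:702  11:273  12:3217  13:2288  14:475  15:2466
  16:959  17:3069  18:3060  19:1190  20:48  21:1263  22:3602  23:986
  24:1213  25:2753  26:1278  27:497  28:1645  29:2921  30:99  31:1905
  32:1363  33:1567  34:402  35:2645  36:1236  37:1725  38:1293  39:1125
  40:2304  41:896  42:1178  43:2532  44:2229  45:1489  46:1616  47:1458
  48:567  49:2087  50:1019  51:1848  52:1963  53:556  54:631  55:38
  56:3333  57:674  58:2336  59:1738  60:2335  61:1945
Giant step factor: 3526^(-62) ≡ 34 (mod 3733).
Scan 179·34^i mod 3733 for i = 0, 1, …:
  i=0: 179   i=1: 2353   i=2: 1609   i=3: 2444
  i=4: 970   i=5: 3116   i=6: 1420   i=7: 3484
  i=8: 2733   i=9: 3330     …   i=58: 2891
  i=59: 1236
Match at i=59, j=36: x = 59·62 + 36 = 3694.

3694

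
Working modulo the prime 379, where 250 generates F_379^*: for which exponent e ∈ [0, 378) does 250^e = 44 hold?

327

Baby-step giant-step with m = ceil(sqrt(378)) = 20.
Baby table (250^j mod 379 for j=0..19):
  0:1  1:250  2:344  3:346  4:88  5:18  6:331  7:128
  8:164  9:68  10:324  11:273  12:30  13:299  14:87  15:147
  16:366  17:161  18:76  19:50
Giant step factor: 250^(-20) ≡ 54 (mod 379).
Scan 44·54^i mod 379 for i = 0, 1, …:
  i=0: 44   i=1: 102   i=2: 202   i=3: 296
  i=4: 66   i=5: 153   i=6: 303   i=7: 65
  i=8: 99   i=9: 40     …   i=15: 241
  i=16: 128
Match at i=16, j=7: e = 16·20 + 7 = 327.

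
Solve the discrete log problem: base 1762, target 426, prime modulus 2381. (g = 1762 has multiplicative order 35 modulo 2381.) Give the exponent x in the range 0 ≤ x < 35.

Successive powers of 1762 modulo 2381:
  1762^0=1  1762^1=1762  1762^2=2201  1762^3=1894  1762^4=1447  1762^5=1944
  1762^6=1450  1762^7=87  1762^8=910  1762^9=1007  1762^10=489  1762^11=2077
  1762^12=77  1762^13=2338  1762^14=426
So 1762^14 ≡ 426 (mod 2381), giving x = 14.

14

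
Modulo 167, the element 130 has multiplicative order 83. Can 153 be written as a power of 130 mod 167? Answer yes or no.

153 ∈ ⟨130⟩ iff 153^83 ≡ 1 (mod 167), since |⟨130⟩| = 83.
153^83 mod 167 = 166.
Since 166 ≠ 1, 153 does not lie in the subgroup.

no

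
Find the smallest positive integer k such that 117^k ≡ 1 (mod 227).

226

The order of 117 must divide p − 1 = 226 = 2 · 113.
Divisors: 1, 2, 113, 226.
Check each in increasing order: 117^1 ≡ 117;  117^2 ≡ 69;  117^113 ≡ 226;  117^226 ≡ 1.
Smallest exponent giving 1 is 226.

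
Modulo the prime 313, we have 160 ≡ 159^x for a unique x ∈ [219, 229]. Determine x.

229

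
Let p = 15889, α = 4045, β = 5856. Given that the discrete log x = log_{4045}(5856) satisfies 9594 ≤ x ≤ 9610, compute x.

9603

Compute 4045^9594 mod 15889 = 13380, then multiply by 4045 repeatedly:
  4045^9594=13380  4045^9595=4166  4045^9596=9130  4045^9597=4814  4045^9598=8605
  4045^9599=10315  4045^9600=15550  4045^9601=11088  4045^9602=12202  4045^9603=5856
Found 5856 at exponent 9603.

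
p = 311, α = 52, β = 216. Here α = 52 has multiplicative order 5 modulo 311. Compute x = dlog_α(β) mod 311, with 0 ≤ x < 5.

2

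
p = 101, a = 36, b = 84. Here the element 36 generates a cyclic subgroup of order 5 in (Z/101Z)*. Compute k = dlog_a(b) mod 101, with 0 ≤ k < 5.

2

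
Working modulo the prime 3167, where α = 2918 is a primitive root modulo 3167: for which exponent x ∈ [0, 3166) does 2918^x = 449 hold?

2257

Baby-step giant-step with m = ceil(sqrt(3166)) = 57.
Baby table (2918^j mod 3167 for j=0..56):
  0:1  1:2918  2:1828  3:876  4:399  5:1993  6:962  7:1154
  8:851  9:290  10:631  11:1231  12:680  13:1698  14:1576  15:284
  16:2125  17:2931  18:1758  19:2471  20:2286  21:846  22:1535  23:992
  24:18  25:1852  26:1234  27:3100  28:848  29:1037  30:1481  31:1770
  32:2650  33:2053  34:1857  35:3156  36:2739  37:2061  38:3032  39:1945
  40:246  41:2086  42:3141  43:140  44:3144  45:2560  46:2294  47:2021
  48:324  49:1666  50:43  51:1961  52:2596  53:2831  54:1322  55:190
  56:195
Giant step factor: 2918^(-57) ≡ 2422 (mod 3167).
Scan 449·2422^i mod 3167 for i = 0, 1, …:
  i=0: 449   i=1: 1197   i=2: 1329   i=3: 1166
  i=4: 2255   i=5: 1702   i=6: 1977   i=7: 2957
  i=8: 1267   i=9: 3018     …   i=38: 1022
  i=39: 1857
Match at i=39, j=34: x = 39·57 + 34 = 2257.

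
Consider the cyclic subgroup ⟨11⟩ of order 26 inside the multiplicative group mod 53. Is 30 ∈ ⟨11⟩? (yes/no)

30 ∈ ⟨11⟩ iff 30^26 ≡ 1 (mod 53), since |⟨11⟩| = 26.
30^26 mod 53 = 52.
Since 52 ≠ 1, 30 does not lie in the subgroup.

no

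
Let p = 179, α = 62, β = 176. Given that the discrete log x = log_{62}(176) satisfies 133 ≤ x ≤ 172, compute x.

167

Compute 62^133 mod 179 = 137, then multiply by 62 repeatedly:
  62^133=137  62^134=81  62^135=10  62^136=83  62^137=134
  62^138=74  62^139=113  62^140=25  62^141=118  62^142=156
  62^143=6  62^144=14  62^145=152  62^146=116  62^147=32
  62^148=15  62^149=35  62^150=22  62^151=111  62^152=80
  62^153=127  62^154=177  62^155=55  62^156=9  62^157=21
  62^158=49  62^159=174  62^160=48  62^161=112  62^162=142
  62^163=33  62^164=77  62^165=120  62^166=101  62^167=176
Found 176 at exponent 167.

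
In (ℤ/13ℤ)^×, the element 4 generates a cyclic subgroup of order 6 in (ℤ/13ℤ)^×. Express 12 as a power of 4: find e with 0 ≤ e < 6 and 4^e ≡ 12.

3

Successive powers of 4 modulo 13:
  4^0=1  4^1=4  4^2=3  4^3=12
So 4^3 ≡ 12 (mod 13), giving e = 3.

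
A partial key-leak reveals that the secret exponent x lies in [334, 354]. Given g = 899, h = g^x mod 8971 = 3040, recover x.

337

Compute 899^334 mod 8971 = 8619, then multiply by 899 repeatedly:
  899^334=8619  899^335=6508  899^336=1600  899^337=3040
Found 3040 at exponent 337.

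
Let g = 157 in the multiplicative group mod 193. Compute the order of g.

The order of 157 must divide p − 1 = 192 = 2^6 · 3.
Divisors: 1, 2, 3, 4, 6, 8, 12, 16, 24, 32, 48, 64, 96, 192.
Check each in increasing order: 157^1 ≡ 157;  157^2 ≡ 138;  157^3 ≡ 50;  157^4 ≡ 130;  157^6 ≡ 184;  157^8 ≡ 109;  157^12 ≡ 81;  157^16 ≡ 108;  157^24 ≡ 192;  157^32 ≡ 84;  157^48 ≡ 1.
Smallest exponent giving 1 is 48.

48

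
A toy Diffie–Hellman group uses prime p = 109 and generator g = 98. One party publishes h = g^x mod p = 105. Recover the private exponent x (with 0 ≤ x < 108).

Baby-step giant-step with m = ceil(sqrt(108)) = 11.
Baby table (98^j mod 109 for j=0..10):
  0:1  1:98  2:12  3:86  4:35  5:51  6:93  7:67
  8:26  9:41  10:94
Giant step factor: 98^(-11) ≡ 37 (mod 109).
Scan 105·37^i mod 109 for i = 0, 1, …:
  i=0: 105   i=1: 70   i=2: 83   i=3: 19
  i=4: 49   i=5: 69   i=6: 46   i=7: 67
Match at i=7, j=7: x = 7·11 + 7 = 84.

84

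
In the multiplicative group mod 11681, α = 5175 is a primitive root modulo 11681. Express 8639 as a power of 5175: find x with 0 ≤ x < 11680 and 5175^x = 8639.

8018

Baby-step giant-step with m = ceil(sqrt(11680)) = 109.
Baby table (5175^j mod 11681 for j=0..108):
  0:1  1:5175  2:7773  3:7592  4:5397  5:204  6:4410  7:8757
  8:6876  9:2974  10:6573  11:203  12:10916  13:984  14:10965  15:9258
  16:6369  17:7474  18:2159  19:5789  20:7991  21:2685  22:6166  23:8239
  24:1175  25:6505  26:10414  27:7997  28:10373  29:6080  30:7067  31:10195
  32:7729  33:1831  34:2134  35:4905  36:562  37:11462  38:11413  39:3139
  40:7735  41:9519  42:2048  43:3733  44:9582  45:1005  46:2830  47:8957
  48:2267  49:4001  50:6443  51:4951  52:4992  53:6909  54:10215  55:6100
  56:5438  57:2121  58:7716  59:4642  60:6214  61:11338  62:487  63:8810
  64:807  65:6108  66:114  67:5900  68:10047  69:1094  70:7846  71:11575
  72:457  73:5413  74:1237  75:287  76:1738  77:11461  78:6238  79:7047
  80:143  81:4122  82:1844  83:11004  84:825  85:5810  86:11537  87:2384
  88:2064  89:4766  90:5459  91:5667  92:7415  93:540  94:2741  95:3941
  96:11330  97:5811  98:5031  99:10157  100:9656  101:10163  102:5663  103:10077
  104:4491  105:7416  106:5715  107:10514  108:11533
Giant step factor: 5175^(-109) ≡ 6322 (mod 11681).
Scan 8639·6322^i mod 11681 for i = 0, 1, …:
  i=0: 8639   i=1: 7083   i=2: 5453   i=3: 3235
  i=4: 9920   i=5: 10632   i=6: 3030   i=7: 10501
  i=8: 4199   i=9: 6846     …   i=72: 9691
  i=73: 11338
Match at i=73, j=61: x = 73·109 + 61 = 8018.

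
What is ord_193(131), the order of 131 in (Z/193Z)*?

The order of 131 must divide p − 1 = 192 = 2^6 · 3.
Divisors: 1, 2, 3, 4, 6, 8, 12, 16, 24, 32, 48, 64, 96, 192.
Check each in increasing order: 131^1 ≡ 131;  131^2 ≡ 177;  131^3 ≡ 27;  131^4 ≡ 63;  131^6 ≡ 150;  131^8 ≡ 109;  131^12 ≡ 112;  131^16 ≡ 108;  131^24 ≡ 192;  131^32 ≡ 84;  131^48 ≡ 1.
Smallest exponent giving 1 is 48.

48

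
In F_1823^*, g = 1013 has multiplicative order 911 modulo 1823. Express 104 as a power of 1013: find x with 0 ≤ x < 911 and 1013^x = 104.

663

Baby-step giant-step with m = ceil(sqrt(911)) = 31.
Baby table (1013^j mod 1823 for j=0..30):
  0:1  1:1013  2:1643  3:1783  4:1409  5:1731  6:1600  7:153
  8:34  9:1628  10:1172  11:463  12:508  13:518  14:1533  15:1556
  16:1156  17:662  18:1565  19:1158  20:865  21:1205  22:1078  23:37
  24:1021  25:632  26:343  27:1089  28:242  29:864  30:192
Giant step factor: 1013^(-31) ≡ 1410 (mod 1823).
Scan 104·1410^i mod 1823 for i = 0, 1, …:
  i=0: 104   i=1: 800   i=2: 1386   i=3: 4
  i=4: 171   i=5: 474   i=6: 1122   i=7: 1479
  i=8: 1701   i=9: 1165     …   i=20: 1014
  i=21: 508
Match at i=21, j=12: x = 21·31 + 12 = 663.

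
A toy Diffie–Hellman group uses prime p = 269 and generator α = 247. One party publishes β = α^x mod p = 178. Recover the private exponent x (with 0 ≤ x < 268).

155

Baby-step giant-step with m = ceil(sqrt(268)) = 17.
Baby table (247^j mod 269 for j=0..16):
  0:1  1:247  2:215  3:112  4:226  5:139  6:170  7:26
  8:235  9:210  10:222  11:227  12:117  13:116  14:138  15:192
  16:80
Giant step factor: 247^(-17) ≡ 35 (mod 269).
Scan 178·35^i mod 269 for i = 0, 1, …:
  i=0: 178   i=1: 43   i=2: 160   i=3: 220
  i=4: 168   i=5: 231   i=6: 15   i=7: 256
  i=8: 83   i=9: 215
Match at i=9, j=2: x = 9·17 + 2 = 155.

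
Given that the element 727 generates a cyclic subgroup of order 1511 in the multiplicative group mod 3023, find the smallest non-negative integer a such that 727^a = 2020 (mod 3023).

Baby-step giant-step with m = ceil(sqrt(1511)) = 39.
Baby table (727^j mod 3023 for j=0..38):
  0:1  1:727  2:2527  3:2168  4:1153  5:860  6:2482  7:2706
  8:2312  9:36  10:1988  11:282  12:2473  13:2209  14:730  15:1685
  16:680  17:1611  18:1296  19:2039  20:1083  21:1361  22:926  23:2096
  24:200  25:296  26:559  27:1311  28:852  29:2712  30:628  31:83
  32:2904  33:1154  34:1587  35:1986  36:1851  37:442  38:896
Giant step factor: 727^(-39) ≡ 2484 (mod 3023).
Scan 2020·2484^i mod 3023 for i = 0, 1, …:
  i=0: 2020   i=1: 2523   i=2: 453   i=3: 696
  i=4: 2731   i=5: 192   i=6: 2317   i=7: 2659
  i=8: 2724   i=9: 942     …   i=21: 1283
  i=22: 730
Match at i=22, j=14: a = 22·39 + 14 = 872.

872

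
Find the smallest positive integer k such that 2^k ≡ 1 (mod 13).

The order of 2 must divide p − 1 = 12 = 2^2 · 3.
Divisors: 1, 2, 3, 4, 6, 12.
Check each in increasing order: 2^1 ≡ 2;  2^2 ≡ 4;  2^3 ≡ 8;  2^4 ≡ 3;  2^6 ≡ 12;  2^12 ≡ 1.
Smallest exponent giving 1 is 12.

12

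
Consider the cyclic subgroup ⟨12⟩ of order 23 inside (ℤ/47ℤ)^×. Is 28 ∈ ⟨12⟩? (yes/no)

yes

28 ∈ ⟨12⟩ iff 28^23 ≡ 1 (mod 47), since |⟨12⟩| = 23.
28^23 mod 47 = 1.
Since 1 = 1, 28 lies in the subgroup.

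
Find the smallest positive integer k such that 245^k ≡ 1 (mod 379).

The order of 245 must divide p − 1 = 378 = 2 · 3^3 · 7.
Divisors: 1, 2, 3, 6, 7, 9, 14, 18, 21, 27, 42, 54, 63, 126, 189, 378.
Check each in increasing order: 245^1 ≡ 245;  245^2 ≡ 143;  245^3 ≡ 167;  245^6 ≡ 222;  245^7 ≡ 193;  245^9 ≡ 311;  245^14 ≡ 107;  245^18 ≡ 76;  245^21 ≡ 185;  245^27 ≡ 138;  245^42 ≡ 115;  245^54 ≡ 94;  245^63 ≡ 51;  245^126 ≡ 327;  245^189 ≡ 1.
Smallest exponent giving 1 is 189.

189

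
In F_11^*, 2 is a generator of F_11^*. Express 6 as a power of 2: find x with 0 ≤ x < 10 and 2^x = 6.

9

Successive powers of 2 modulo 11:
  2^0=1  2^1=2  2^2=4  2^3=8  2^4=5  2^5=10
  2^6=9  2^7=7  2^8=3  2^9=6
So 2^9 ≡ 6 (mod 11), giving x = 9.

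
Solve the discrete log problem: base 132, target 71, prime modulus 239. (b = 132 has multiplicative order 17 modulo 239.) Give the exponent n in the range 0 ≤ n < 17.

Successive powers of 132 modulo 239:
  132^0=1  132^1=132  132^2=216  132^3=71
So 132^3 ≡ 71 (mod 239), giving n = 3.

3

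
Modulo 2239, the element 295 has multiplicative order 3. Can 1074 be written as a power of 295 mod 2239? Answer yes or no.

no

⟨295⟩ has order 3; its elements mod 2239 are {1, 295, 1943}.
1074 is not in this set.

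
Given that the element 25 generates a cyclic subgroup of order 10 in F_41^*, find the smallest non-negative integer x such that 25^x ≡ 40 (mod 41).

Successive powers of 25 modulo 41:
  25^0=1  25^1=25  25^2=10  25^3=4  25^4=18  25^5=40
So 25^5 ≡ 40 (mod 41), giving x = 5.

5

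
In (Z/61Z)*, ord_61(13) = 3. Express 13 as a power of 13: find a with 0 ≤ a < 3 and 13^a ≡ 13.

1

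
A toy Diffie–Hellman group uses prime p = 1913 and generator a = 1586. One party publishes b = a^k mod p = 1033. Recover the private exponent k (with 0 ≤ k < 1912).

670

Baby-step giant-step with m = ceil(sqrt(1912)) = 44.
Baby table (1586^j mod 1913 for j=0..43):
  0:1  1:1586  2:1714  3:31  4:1341  5:1483  6:961  7:1398
  8:61  9:1096  10:1252  11:1891  12:1455  13:552  14:1231  15:1106
  16:1808  17:1814  18:1765  19:571  20:757  21:1151  22:484  23:511
  24:1247  25:1613  26:537  27:397  28:265  29:1343  30:829  31:563
  32:1460  33:830  34:236  35:1261  36:861  37:1577  38:831  39:1822
  40:1062  41:892  42:1005  43:401
Giant step factor: 1586^(-44) ≡ 1150 (mod 1913).
Scan 1033·1150^i mod 1913 for i = 0, 1, …:
  i=0: 1033   i=1: 1890   i=2: 332   i=3: 1113
  i=4: 153   i=5: 1867   i=6: 664   i=7: 313
  i=8: 306   i=9: 1821     …   i=14: 743
  i=15: 1252
Match at i=15, j=10: k = 15·44 + 10 = 670.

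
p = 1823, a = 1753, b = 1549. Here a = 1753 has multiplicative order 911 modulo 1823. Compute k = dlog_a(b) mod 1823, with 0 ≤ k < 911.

Baby-step giant-step with m = ceil(sqrt(911)) = 31.
Baby table (1753^j mod 1823 for j=0..30):
  0:1  1:1753  2:1254  3:1547  4:1090  5:266  6:1433  7:1778
  8:1327  9:83  10:1482  11:171  12:791  13:1143  14:202  15:444
  16:1734  17:761  18:1420  19:865  20:1432  21:25  22:73  23:359
  24:392  25:1728  26:1181  27:1188  28:698  29:361  30:252
Giant step factor: 1753^(-31) ≡ 1307 (mod 1823).
Scan 1549·1307^i mod 1823 for i = 0, 1, …:
  i=0: 1549   i=1: 1013   i=2: 493   i=3: 832
  i=4: 916   i=5: 1324   i=6: 441   i=7: 319
  i=8: 1289   i=9: 271     …   i=16: 1421
  i=17: 1433
Match at i=17, j=6: k = 17·31 + 6 = 533.

533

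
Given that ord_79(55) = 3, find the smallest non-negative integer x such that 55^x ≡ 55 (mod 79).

1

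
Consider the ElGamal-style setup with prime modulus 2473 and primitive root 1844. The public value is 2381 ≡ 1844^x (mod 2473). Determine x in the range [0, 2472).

Baby-step giant-step with m = ceil(sqrt(2472)) = 50.
Baby table (1844^j mod 2473 for j=0..49):
  0:1  1:1844  2:2434  3:2274  4:1521  5:342  6:33  7:1500
  8:1186  9:852  10:733  11:1394  12:1089  13:40  14:2043  15:913
  16:1932  17:1488  18:1315  19:1320  20:648  21:453  22:1931  23:2117
  24:1354  25:1519  26:1600  27:111  28:1898  29:617  30:168  31:667
  32:867  33:1190  34:809  35:577  36:598  37:2227  38:1408  39:2175
  40:1967  41:1730  42:2423  43:1774  44:1950  45:58  46:613  47:211
  48:823  49:1663
Giant step factor: 1844^(-50) ≡ 2045 (mod 2473).
Scan 2381·2045^i mod 2473 for i = 0, 1, …:
  i=0: 2381   i=1: 2281   i=2: 567   i=3: 2151
  i=4: 1801   i=5: 748   i=6: 1346   i=7: 121
  i=8: 145   i=9: 2238     …   i=38: 2429
  i=39: 1521
Match at i=39, j=4: x = 39·50 + 4 = 1954.

1954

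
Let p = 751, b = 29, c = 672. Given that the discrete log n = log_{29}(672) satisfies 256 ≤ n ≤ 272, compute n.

266

Compute 29^256 mod 751 = 362, then multiply by 29 repeatedly:
  29^256=362  29^257=735  29^258=287  29^259=62  29^260=296
  29^261=323  29^262=355  29^263=532  29^264=408  29^265=567
  29^266=672
Found 672 at exponent 266.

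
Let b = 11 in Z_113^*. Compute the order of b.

The order of 11 must divide p − 1 = 112 = 2^4 · 7.
Divisors: 1, 2, 4, 7, 8, 14, 16, 28, 56, 112.
Check each in increasing order: 11^1 ≡ 11;  11^2 ≡ 8;  11^4 ≡ 64;  11^7 ≡ 95;  11^8 ≡ 28;  11^14 ≡ 98;  11^16 ≡ 106;  11^28 ≡ 112;  11^56 ≡ 1.
Smallest exponent giving 1 is 56.

56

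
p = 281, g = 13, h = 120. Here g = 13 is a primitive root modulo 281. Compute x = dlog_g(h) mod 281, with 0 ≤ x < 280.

151

Baby-step giant-step with m = ceil(sqrt(280)) = 17.
Baby table (13^j mod 281 for j=0..16):
  0:1  1:13  2:169  3:230  4:180  5:92  6:72  7:93
  8:85  9:262  10:34  11:161  12:126  13:233  14:219  15:37
  16:200
Giant step factor: 13^(-17) ≡ 95 (mod 281).
Scan 120·95^i mod 281 for i = 0, 1, …:
  i=0: 120   i=1: 160   i=2: 26   i=3: 222
  i=4: 15   i=5: 20   i=6: 214   i=7: 98
  i=8: 37
Match at i=8, j=15: x = 8·17 + 15 = 151.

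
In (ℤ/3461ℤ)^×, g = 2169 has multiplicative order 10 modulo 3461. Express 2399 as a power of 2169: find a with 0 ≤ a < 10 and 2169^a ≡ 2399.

7

Successive powers of 2169 modulo 3461:
  2169^0=1  2169^1=2169  2169^2=1062  2169^3=1913  2169^4=3019  2169^5=3460
  2169^6=1292  2169^7=2399
So 2169^7 ≡ 2399 (mod 3461), giving a = 7.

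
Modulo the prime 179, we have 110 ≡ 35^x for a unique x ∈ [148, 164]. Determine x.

Compute 35^148 mod 179 = 49, then multiply by 35 repeatedly:
  35^148=49  35^149=104  35^150=60  35^151=131  35^152=110
Found 110 at exponent 152.

152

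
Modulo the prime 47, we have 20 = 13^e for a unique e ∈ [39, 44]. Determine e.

Compute 13^39 mod 47 = 41, then multiply by 13 repeatedly:
  13^39=41  13^40=16  13^41=20
Found 20 at exponent 41.

41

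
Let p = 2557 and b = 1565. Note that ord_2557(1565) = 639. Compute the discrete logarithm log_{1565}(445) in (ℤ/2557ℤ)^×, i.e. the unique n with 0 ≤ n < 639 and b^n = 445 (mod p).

Baby-step giant-step with m = ceil(sqrt(639)) = 26.
Baby table (1565^j mod 2557 for j=0..25):
  0:1  1:1565  2:2176  3:2073  4:1969  5:300  6:1569  7:765
  8:549  9:33  10:505  11:212  12:1927  13:1052  14:2229  15:637
  16:2232  17:218  18:1089  19:1323  20:1882  21:2223  22:1475  23:1961
  24:565  25:2060
Giant step factor: 1565^(-26) ≡ 1115 (mod 2557).
Scan 445·1115^i mod 2557 for i = 0, 1, …:
  i=0: 445   i=1: 117   i=2: 48   i=3: 2380
  i=4: 2091   i=5: 2038   i=6: 1754   i=7: 2162
  i=8: 1936   i=9: 532   i=10: 2513   i=11: 2080
  i=12: 1
Match at i=12, j=0: n = 12·26 + 0 = 312.

312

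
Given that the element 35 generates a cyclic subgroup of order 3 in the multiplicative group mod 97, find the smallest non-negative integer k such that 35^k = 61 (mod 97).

2

Successive powers of 35 modulo 97:
  35^0=1  35^1=35  35^2=61
So 35^2 ≡ 61 (mod 97), giving k = 2.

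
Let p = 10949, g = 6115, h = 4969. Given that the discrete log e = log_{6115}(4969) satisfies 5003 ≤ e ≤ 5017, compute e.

5004

Compute 6115^5003 mod 10949 = 7743, then multiply by 6115 repeatedly:
  6115^5003=7743  6115^5004=4969
Found 4969 at exponent 5004.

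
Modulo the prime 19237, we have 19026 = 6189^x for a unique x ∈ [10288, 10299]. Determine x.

Compute 6189^10288 mod 19237 = 3482, then multiply by 6189 repeatedly:
  6189^10288=3482  6189^10289=4658  6189^10290=11336  6189^10291=1165  6189^10292=15547
  6189^10293=16146  6189^10294=10616  6189^10295=8069  6189^10296=19026
Found 19026 at exponent 10296.

10296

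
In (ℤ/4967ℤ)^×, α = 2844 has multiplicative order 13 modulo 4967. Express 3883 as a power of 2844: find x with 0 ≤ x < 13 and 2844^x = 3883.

7

Successive powers of 2844 modulo 4967:
  2844^0=1  2844^1=2844  2844^2=2060  2844^3=2547  2844^4=1782  2844^5=1668
  2844^6=307  2844^7=3883
So 2844^7 ≡ 3883 (mod 4967), giving x = 7.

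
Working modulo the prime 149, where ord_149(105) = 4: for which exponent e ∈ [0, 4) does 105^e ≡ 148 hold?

Successive powers of 105 modulo 149:
  105^0=1  105^1=105  105^2=148
So 105^2 ≡ 148 (mod 149), giving e = 2.

2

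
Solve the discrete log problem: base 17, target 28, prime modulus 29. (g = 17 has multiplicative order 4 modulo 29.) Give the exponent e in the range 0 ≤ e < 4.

2

Successive powers of 17 modulo 29:
  17^0=1  17^1=17  17^2=28
So 17^2 ≡ 28 (mod 29), giving e = 2.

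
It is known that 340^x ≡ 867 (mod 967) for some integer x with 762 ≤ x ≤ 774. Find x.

771

Compute 340^762 mod 967 = 379, then multiply by 340 repeatedly:
  340^762=379  340^763=249  340^764=531  340^765=678  340^766=374
  340^767=483  340^768=797  340^769=220  340^770=341  340^771=867
Found 867 at exponent 771.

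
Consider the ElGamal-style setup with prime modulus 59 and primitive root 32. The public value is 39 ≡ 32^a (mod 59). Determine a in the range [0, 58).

19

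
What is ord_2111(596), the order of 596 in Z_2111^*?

The order of 596 must divide p − 1 = 2110 = 2 · 5 · 211.
Divisors: 1, 2, 5, 10, 211, 422, 1055, 2110.
Check each in increasing order: 596^1 ≡ 596;  596^2 ≡ 568;  596^5 ≡ 1358;  596^10 ≡ 1261;  596^211 ≡ 75;  596^422 ≡ 1403;  596^1055 ≡ 1.
Smallest exponent giving 1 is 1055.

1055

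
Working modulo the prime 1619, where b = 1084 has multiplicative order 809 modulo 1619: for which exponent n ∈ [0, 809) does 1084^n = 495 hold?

Baby-step giant-step with m = ceil(sqrt(809)) = 29.
Baby table (1084^j mod 1619 for j=0..28):
  0:1  1:1084  2:1281  3:1121  4:914  5:1567  6:297  7:1386
  8:1611  9:1042  10:1085  11:746  12:783  13:416  14:862  15:245
  16:64  17:1378  18:1034  19:508  20:212  21:1529  22:1199  23:1278
  24:1107  25:309  26:1442  27:793  28:1542
Giant step factor: 1084^(-29) ≡ 407 (mod 1619).
Scan 495·407^i mod 1619 for i = 0, 1, …:
  i=0: 495   i=1: 709   i=2: 381   i=3: 1262
  i=4: 411   i=5: 520   i=6: 1170   i=7: 204
  i=8: 459   i=9: 628     …   i=24: 643
  i=25: 1042
Match at i=25, j=9: n = 25·29 + 9 = 734.

734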